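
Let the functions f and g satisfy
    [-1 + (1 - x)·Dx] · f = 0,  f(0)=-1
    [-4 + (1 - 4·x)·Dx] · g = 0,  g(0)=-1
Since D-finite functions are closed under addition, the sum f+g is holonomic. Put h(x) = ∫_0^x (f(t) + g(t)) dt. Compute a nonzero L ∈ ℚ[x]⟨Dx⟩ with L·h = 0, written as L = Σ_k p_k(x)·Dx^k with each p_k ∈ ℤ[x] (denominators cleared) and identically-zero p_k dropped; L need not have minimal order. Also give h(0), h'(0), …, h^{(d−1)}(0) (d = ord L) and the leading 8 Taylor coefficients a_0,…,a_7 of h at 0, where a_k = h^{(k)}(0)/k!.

L = -8·Dx + (10 - 16·x)·Dx^2 + (-1 + 5·x - 4·x^2)·Dx^3  (order 3).
h: a_k = 0, -2, -5/2, -17/3, -65/4, -257/5, -1025/6, -4097/7, …
ICs: h(0) = 0, h′(0) = -2, h′′(0) = -5.

f: a_k = -1, -1, -1, -1, -1, -1, -1, -1, …
g: a_k = -1, -4, -16, -64, -256, -1024, -4096, -16384, …
Weyl lclm of L_f,L_g ⇒ L₀ (ord ≤ 2).
Integrate: L := L₀·Dx.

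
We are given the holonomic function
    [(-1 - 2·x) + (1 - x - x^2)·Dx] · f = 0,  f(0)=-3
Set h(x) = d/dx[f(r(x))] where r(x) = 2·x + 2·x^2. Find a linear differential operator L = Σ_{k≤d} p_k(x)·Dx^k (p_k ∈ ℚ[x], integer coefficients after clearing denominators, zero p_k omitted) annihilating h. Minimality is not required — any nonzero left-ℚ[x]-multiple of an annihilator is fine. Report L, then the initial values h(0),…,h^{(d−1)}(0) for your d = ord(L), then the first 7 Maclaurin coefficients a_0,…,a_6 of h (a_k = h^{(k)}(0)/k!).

L = (10 + 20·x + 60·x^2 + 80·x^3 + 40·x^4) + (-1 + 10·x^2 + 20·x^3 + 20·x^4 + 8·x^5)·Dx  (order 1).
h: a_k = -6, -60, -360, -1920, -9720, -47088, -221760, …
ICs: h(0) = -6.

f: a_k = -3, -3, -6, -9, -15, -24, -39, …
h₀=f(r): pull back L_f along r ⇒ L₀.
h=h₀': d/dx-closure on L₀ ⇒ L.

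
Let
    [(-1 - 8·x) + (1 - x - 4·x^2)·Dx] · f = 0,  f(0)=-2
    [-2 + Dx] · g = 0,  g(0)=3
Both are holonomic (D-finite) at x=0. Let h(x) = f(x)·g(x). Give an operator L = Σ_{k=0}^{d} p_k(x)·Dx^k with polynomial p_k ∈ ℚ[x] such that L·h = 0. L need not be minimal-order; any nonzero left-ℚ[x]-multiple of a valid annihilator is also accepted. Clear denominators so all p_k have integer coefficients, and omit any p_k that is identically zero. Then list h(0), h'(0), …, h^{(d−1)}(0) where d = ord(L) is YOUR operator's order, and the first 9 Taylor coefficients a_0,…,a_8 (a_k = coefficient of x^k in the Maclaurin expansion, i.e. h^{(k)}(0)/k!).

f: a_k = -2, -2, -10, -18, -58, -130, -362, -882, -2330, …
g: a_k = 3, 6, 6, 4, 2, 4/5, 4/15, 8/105, 2/105, …
Product ⇒ symmetric product L₀, ord ≤ 1.
L = (3 + 6·x - 8·x^2) + (-1 + x + 4·x^2)·Dx  (order 1).
h: a_k = -6, -18, -54, -134, -354, -4458/5, -34622/15, -205614/35, -528754/35, …
ICs: h(0) = -6.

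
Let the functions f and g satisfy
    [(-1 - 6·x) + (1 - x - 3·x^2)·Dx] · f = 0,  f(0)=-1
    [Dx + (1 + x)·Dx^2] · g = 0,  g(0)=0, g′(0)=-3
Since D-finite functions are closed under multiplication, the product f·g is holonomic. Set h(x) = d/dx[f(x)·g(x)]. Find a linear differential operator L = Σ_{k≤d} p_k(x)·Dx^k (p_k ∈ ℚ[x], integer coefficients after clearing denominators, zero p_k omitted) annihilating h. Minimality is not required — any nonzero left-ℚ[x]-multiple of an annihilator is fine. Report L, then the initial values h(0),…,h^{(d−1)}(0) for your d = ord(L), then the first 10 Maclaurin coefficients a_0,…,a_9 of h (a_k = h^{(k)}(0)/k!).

L = (142 + 378·x + 324·x^2) + (19 + 173·x + 396·x^2 + 252·x^3)·Dx + (-7 - 12·x + 28·x^2 + 69·x^3 + 36·x^4)·Dx^2  (order 2).
h: a_k = 3, 3, 69/2, 61, 1007/4, 2868/5, 34591/20, 149381/35, 3213183/280, 172517/6, …
ICs: h(0) = 3, h′(0) = 3.

f: a_k = -1, -1, -4, -7, -19, -40, -97, -217, -508, -1159, …
g: a_k = 0, -3, 3/2, -1, 3/4, -3/5, 1/2, -3/7, 3/8, -1/3, …
h₀=f·g: eliminate ⇒ L₀, order ≤ 1·2.
Differentiate: ansatz ord ≤ ord L₀ ⇒ L.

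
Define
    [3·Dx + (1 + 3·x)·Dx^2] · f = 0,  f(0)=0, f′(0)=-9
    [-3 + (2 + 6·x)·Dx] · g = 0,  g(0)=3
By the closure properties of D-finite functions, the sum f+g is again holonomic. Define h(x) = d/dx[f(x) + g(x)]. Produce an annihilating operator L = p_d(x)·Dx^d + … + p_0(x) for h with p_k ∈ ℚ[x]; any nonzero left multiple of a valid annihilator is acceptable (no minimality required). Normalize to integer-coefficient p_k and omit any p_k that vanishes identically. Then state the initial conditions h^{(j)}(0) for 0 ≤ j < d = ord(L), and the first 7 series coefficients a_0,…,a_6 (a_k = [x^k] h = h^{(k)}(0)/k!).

L = 9 + (15 + 45·x)·Dx + (2 + 12·x + 18·x^2)·Dx^2  (order 2).
h: a_k = -9/2, 81/4, -1053/16, 6561/32, -161109/256, 981963/512, -11921337/2048, …
ICs: h(0) = -9/2, h′(0) = 81/4.

f: a_k = 0, -9, 27/2, -27, 243/4, -729/5, 729/2, …
g: a_k = 3, 9/2, -27/8, 81/16, -1215/128, 5103/256, -45927/1024, …
f+g: L₀ = lclm(L_f,L_g), ord ≤ 2+1.
h=h₀': d/dx-closure on L₀ ⇒ L.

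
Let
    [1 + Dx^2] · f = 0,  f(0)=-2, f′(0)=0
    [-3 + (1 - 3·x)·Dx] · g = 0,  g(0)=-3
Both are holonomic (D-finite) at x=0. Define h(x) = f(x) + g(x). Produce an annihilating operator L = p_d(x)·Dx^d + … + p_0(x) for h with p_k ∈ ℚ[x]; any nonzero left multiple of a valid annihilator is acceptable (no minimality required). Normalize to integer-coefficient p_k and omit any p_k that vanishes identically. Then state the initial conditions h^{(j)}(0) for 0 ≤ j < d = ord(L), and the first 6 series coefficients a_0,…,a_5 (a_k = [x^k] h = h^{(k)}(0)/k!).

L = (-165 + 18·x - 27·x^2) + (19 - 63·x + 27·x^2 - 27·x^3)·Dx + (-165 + 18·x - 27·x^2)·Dx^2 + (19 - 63·x + 27·x^2 - 27·x^3)·Dx^3  (order 3).
h: a_k = -5, -9, -26, -81, -2917/12, -729, …
ICs: h(0) = -5, h′(0) = -9, h′′(0) = -52.

f: a_k = -2, 0, 1, 0, -1/12, 0, …
g: a_k = -3, -9, -27, -81, -243, -729, …
Weyl lclm of L_f,L_g ⇒ L₀ (ord ≤ 3).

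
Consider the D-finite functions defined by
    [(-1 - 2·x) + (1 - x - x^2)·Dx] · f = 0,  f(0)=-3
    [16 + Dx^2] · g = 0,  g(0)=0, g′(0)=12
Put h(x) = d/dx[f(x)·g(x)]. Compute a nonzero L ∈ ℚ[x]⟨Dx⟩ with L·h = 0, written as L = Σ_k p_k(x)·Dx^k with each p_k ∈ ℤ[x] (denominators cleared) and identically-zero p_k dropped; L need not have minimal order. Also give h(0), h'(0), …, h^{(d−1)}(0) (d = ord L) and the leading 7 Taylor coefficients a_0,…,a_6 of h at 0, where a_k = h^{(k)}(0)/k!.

f: a_k = -3, -3, -6, -9, -15, -24, -39, …
g: a_k = 0, 12, 0, -32, 0, 128/5, 0, …
Sym-product of L_f,L_g gives L₀ (≤ ord 2).
h₀' ⇒ L via d/dx closure of L₀.
L = (54 - 256·x - 128·x^2 + 256·x^3 + 128·x^4) + (-13 - 10·x + 48·x^2 + 32·x^3)·Dx + (7 - 15·x - 7·x^2 + 16·x^3 + 8·x^4)·Dx^2  (order 2).
h: a_k = -36, -72, 72, -48, -324, -2304/5, -3932/5, …
ICs: h(0) = -36, h′(0) = -72.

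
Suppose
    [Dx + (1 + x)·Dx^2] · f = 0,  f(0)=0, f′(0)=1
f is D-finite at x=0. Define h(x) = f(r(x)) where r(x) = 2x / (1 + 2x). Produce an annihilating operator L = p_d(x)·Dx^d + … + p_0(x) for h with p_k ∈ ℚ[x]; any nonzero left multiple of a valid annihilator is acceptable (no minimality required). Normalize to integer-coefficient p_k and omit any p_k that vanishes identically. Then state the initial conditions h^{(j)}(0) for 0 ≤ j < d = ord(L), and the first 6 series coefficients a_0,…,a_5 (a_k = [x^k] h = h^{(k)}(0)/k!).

f: a_k = 0, 1, -1/2, 1/3, -1/4, 1/5, …
Substitute x→r, Dx→(1/r')Dx; clear ⇒ L₀.
L = (6 + 16·x)·Dx + (1 + 6·x + 8·x^2)·Dx^2  (order 2).
h: a_k = 0, 2, -6, 56/3, -60, 992/5, …
ICs: h(0) = 0, h′(0) = 2.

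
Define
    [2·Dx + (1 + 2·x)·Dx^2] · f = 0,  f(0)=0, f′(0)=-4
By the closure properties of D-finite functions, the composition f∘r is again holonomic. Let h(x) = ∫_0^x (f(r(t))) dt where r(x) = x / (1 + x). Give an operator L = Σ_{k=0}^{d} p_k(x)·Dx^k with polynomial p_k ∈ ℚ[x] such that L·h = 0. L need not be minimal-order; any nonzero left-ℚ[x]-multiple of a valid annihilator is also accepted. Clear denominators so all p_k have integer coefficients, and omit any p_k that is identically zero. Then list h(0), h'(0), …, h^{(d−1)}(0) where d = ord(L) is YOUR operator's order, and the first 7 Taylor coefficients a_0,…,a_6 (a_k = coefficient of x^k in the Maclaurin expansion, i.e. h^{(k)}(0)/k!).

L = (4 + 6·x)·Dx^2 + (1 + 4·x + 3·x^2)·Dx^3  (order 3).
h: a_k = 0, 0, -2, 8/3, -13/3, 8, -242/15, …
ICs: h(0) = 0, h′(0) = 0, h′′(0) = -4.

f: a_k = 0, -4, 4, -16/3, 8, -64/5, 64/3, …
Substitute x→r, Dx→(1/r')Dx; clear ⇒ L₀.
Integrate: L := L₀·Dx.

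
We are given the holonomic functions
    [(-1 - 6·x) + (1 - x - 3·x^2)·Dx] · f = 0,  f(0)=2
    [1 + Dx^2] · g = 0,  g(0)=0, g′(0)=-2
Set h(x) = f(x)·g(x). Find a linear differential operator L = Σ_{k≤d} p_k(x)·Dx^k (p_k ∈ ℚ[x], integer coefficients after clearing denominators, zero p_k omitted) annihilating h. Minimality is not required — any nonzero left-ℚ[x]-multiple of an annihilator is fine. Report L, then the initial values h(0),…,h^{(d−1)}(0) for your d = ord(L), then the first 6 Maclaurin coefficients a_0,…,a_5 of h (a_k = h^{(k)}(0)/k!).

L = (5 + x + 3·x^2) + (2 + 12·x)·Dx + (-1 + x + 3·x^2)·Dx^2  (order 2).
h: a_k = 0, -4, -4, -46/3, -82/3, -2201/30, …
ICs: h(0) = 0, h′(0) = -4.

f: a_k = 2, 2, 8, 14, 38, 80, …
g: a_k = 0, -2, 0, 1/3, 0, -1/60, …
f·g: L₀ = L_f ⊗_s L_g, ord ≤ 1·2.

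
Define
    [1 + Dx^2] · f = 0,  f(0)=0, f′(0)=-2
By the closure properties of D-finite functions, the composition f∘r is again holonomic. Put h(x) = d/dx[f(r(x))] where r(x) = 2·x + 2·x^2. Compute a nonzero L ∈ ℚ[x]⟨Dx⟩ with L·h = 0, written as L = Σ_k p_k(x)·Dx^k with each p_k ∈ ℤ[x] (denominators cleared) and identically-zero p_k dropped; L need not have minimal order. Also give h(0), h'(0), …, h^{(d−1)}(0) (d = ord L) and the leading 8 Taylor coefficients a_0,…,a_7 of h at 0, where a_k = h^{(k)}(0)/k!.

L = (16 + 32·x + 96·x^2 + 128·x^3 + 64·x^4) + (-6 - 12·x)·Dx + (1 + 4·x + 4·x^2)·Dx^2  (order 2).
h: a_k = -4, -8, 8, 32, 112/3, 0, -1664/45, -1792/45, …
ICs: h(0) = -4, h′(0) = -8.

f: a_k = 0, -2, 0, 1/3, 0, -1/60, 0, 1/2520, …
Substitute x→r, Dx→(1/r')Dx; clear ⇒ L₀.
h=h₀': d/dx-closure on L₀ ⇒ L.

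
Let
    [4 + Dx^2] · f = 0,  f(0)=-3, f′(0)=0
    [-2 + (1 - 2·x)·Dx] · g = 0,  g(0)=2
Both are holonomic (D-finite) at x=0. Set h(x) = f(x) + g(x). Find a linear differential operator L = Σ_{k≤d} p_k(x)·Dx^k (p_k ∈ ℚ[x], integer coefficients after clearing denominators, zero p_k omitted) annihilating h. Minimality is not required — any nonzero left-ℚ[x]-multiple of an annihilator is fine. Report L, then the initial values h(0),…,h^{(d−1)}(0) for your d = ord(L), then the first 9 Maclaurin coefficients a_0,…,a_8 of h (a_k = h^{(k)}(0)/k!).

f: a_k = -3, 0, 6, 0, -2, 0, 4/15, 0, -2/105, …
g: a_k = 2, 4, 8, 16, 32, 64, 128, 256, 512, …
Weyl lclm of L_f,L_g ⇒ L₀ (ord ≤ 3).
L = (-56 + 32·x - 32·x^2) + (12 - 40·x + 48·x^2 - 32·x^3)·Dx + (-14 + 8·x - 8·x^2)·Dx^2 + (3 - 10·x + 12·x^2 - 8·x^3)·Dx^3  (order 3).
h: a_k = -1, 4, 14, 16, 30, 64, 1924/15, 256, 53758/105, …
ICs: h(0) = -1, h′(0) = 4, h′′(0) = 28.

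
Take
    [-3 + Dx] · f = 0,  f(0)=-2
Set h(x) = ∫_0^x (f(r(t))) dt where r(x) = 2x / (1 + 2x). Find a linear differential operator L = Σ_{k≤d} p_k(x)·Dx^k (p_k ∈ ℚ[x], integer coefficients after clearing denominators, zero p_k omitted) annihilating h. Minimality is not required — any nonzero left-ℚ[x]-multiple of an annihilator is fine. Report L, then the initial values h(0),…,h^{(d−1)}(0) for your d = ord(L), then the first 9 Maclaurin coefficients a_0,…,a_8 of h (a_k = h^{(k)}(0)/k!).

L = -6·Dx + (1 + 4·x + 4·x^2)·Dx^2  (order 2).
h: a_k = 0, -2, -6, -4, 6, -12/5, -28/5, 552/35, -822/35, …
ICs: h(0) = 0, h′(0) = -2.

f: a_k = -2, -6, -9, -9, -27/4, -81/20, -81/40, -243/280, -729/2240, …
h₀=f(r): pull back L_f along r ⇒ L₀.
h=∫₀ˣh₀: take L = L₀·Dx.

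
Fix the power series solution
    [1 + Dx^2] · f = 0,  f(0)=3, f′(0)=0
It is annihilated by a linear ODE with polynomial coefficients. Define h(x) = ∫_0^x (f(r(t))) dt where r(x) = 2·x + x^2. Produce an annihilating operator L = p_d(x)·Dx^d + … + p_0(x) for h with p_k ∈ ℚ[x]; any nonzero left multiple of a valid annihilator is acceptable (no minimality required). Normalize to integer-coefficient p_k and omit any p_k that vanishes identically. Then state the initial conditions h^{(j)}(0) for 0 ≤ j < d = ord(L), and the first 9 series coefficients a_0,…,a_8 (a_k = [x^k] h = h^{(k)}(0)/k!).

L = (4 + 12·x + 12·x^2 + 4·x^3)·Dx - Dx^2 + (1 + x)·Dx^3  (order 3).
h: a_k = 0, 3, 0, -2, -3/2, 1/10, 2/3, 41/105, 1/40, …
ICs: h(0) = 0, h′(0) = 3, h′′(0) = 0.

f: a_k = 3, 0, -3/2, 0, 1/8, 0, -1/240, 0, 1/13440, …
Substitute x→r, Dx→(1/r')Dx; clear ⇒ L₀.
h=∫h₀ ⇒ L = L₀·Dx.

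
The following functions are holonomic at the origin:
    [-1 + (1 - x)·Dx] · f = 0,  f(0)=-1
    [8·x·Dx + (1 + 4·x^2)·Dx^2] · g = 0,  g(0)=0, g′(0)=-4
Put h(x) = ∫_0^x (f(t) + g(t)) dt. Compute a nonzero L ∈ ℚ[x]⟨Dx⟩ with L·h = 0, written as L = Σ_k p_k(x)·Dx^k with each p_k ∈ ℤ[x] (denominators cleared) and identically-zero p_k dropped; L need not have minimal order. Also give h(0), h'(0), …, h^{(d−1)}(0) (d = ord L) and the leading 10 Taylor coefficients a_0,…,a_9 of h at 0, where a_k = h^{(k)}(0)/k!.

f: a_k = -1, -1, -1, -1, -1, -1, -1, -1, -1, -1, …
g: a_k = 0, -4, 0, 16/3, 0, -64/5, 0, 256/7, 0, -1024/9, …
Sum ⇒ L₀ = lclm(L_f,L_g) in ℚ(x)⟨Dx⟩.
h=∫₀ˣh₀: take L = L₀·Dx.
L = (-8 + 32·x + 96·x^2)·Dx^2 + (7 - 8·x - 20·x^2 + 96·x^3)·Dx^3 + (-1 - 3·x - 12·x^3 + 16·x^4)·Dx^4  (order 4).
h: a_k = 0, -1, -5/2, -1/3, 13/12, -1/5, -23/10, -1/7, 249/56, -1/9, …
ICs: h(0) = 0, h′(0) = -1, h′′(0) = -5, h′′′(0) = -2.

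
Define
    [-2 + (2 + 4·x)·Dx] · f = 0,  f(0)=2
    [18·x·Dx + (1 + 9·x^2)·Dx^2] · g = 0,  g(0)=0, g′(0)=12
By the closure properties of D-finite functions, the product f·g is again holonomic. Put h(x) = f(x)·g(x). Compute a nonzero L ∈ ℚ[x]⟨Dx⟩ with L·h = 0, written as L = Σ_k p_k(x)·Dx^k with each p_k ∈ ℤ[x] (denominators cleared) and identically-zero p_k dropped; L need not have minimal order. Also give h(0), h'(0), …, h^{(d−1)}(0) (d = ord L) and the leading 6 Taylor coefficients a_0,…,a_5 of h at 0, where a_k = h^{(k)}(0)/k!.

L = (3 - 18·x - 9·x^2) + (-2 + 14·x + 54·x^2 + 36·x^3)·Dx + (1 + 4·x + 13·x^2 + 36·x^3 + 36·x^4)·Dx^2  (order 2).
h: a_k = 0, 24, 24, -84, -60, 2049/5, …
ICs: h(0) = 0, h′(0) = 24.

f: a_k = 2, 2, -1, 1, -5/4, 7/4, …
g: a_k = 0, 12, 0, -36, 0, 972/5, …
L₀ := L_f ⊗_s L_g (sym. prod.), ord ≤ 2.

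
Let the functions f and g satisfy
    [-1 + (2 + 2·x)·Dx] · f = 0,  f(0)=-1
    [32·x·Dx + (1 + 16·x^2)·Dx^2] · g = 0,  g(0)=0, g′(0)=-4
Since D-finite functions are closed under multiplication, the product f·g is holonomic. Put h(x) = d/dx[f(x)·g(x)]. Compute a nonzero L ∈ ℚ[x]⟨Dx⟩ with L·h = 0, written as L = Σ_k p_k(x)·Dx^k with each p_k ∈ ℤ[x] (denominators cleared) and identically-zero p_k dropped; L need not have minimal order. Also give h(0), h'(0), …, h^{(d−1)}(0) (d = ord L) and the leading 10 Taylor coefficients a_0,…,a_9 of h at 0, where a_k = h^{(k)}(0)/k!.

f: a_k = -1, -1/2, 1/8, -1/16, 5/128, -7/256, 21/1024, -33/2048, 429/32768, -715/65536, …
g: a_k = 0, -4, 0, 64/3, 0, -1024/5, 0, 16384/7, 0, -262144/9, …
Sym-product of L_f,L_g gives L₀ (≤ ord 2).
Derive L from L₀ (diff closure).
L = (125 + 640·x - 5728·x^2 - 6144·x^3 - 768·x^4) + (268 + 1164·x - 10368·x^2 - 29696·x^3 - 21504·x^4 - 3072·x^5)·Dx + (12 - 232·x - 372·x^2 - 4096·x^3 - 9088·x^4 - 6144·x^5 - 1024·x^6)·Dx^2  (order 2).
h: a_k = 4, 4, -131/2, -125/3, 99509/96, 97129/160, -63582493/3840, -62254327/6720, 15179450477/57344, 74434305481/516096, …
ICs: h(0) = 4, h′(0) = 4.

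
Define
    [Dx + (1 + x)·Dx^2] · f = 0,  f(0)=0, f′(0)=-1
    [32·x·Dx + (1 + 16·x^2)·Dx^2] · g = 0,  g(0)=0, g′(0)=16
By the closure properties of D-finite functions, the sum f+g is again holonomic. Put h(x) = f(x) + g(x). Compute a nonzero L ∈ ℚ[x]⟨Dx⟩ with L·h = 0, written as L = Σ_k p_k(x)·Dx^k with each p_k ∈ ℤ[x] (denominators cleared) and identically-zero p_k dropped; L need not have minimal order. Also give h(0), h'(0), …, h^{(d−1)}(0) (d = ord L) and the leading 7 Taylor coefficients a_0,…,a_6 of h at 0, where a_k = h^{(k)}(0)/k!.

f: a_k = 0, -1, 1/2, -1/3, 1/4, -1/5, 1/6, …
g: a_k = 0, 16, 0, -256/3, 0, 4096/5, 0, …
Sum ⇒ L₀ = lclm(L_f,L_g) in ℚ(x)⟨Dx⟩.
L = (-32 - 96·x + 1536·x^2 + 512·x^3)·Dx + (-34 - 64·x + 1440·x^2 + 3072·x^3 + 1024·x^4)·Dx^2 + (-1 + 31·x + 32·x^2 + 512·x^3 + 768·x^4 + 256·x^5)·Dx^3  (order 3).
h: a_k = 0, 15, 1/2, -257/3, 1/4, 819, 1/6, …
ICs: h(0) = 0, h′(0) = 15, h′′(0) = 1.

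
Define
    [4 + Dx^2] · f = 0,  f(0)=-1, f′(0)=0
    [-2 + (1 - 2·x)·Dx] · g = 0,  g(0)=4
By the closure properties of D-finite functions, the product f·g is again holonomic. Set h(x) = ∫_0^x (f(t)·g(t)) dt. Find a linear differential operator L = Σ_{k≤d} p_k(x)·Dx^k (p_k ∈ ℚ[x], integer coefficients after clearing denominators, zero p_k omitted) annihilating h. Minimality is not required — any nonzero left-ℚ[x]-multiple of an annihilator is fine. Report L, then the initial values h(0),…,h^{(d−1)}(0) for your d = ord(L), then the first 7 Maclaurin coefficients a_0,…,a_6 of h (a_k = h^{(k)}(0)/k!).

L = (-4 + 8·x)·Dx + 4·Dx^2 + (-1 + 2·x)·Dx^3  (order 3).
h: a_k = 0, -4, -4, -8/3, -4, -104/15, -104/9, …
ICs: h(0) = 0, h′(0) = -4, h′′(0) = -8.

f: a_k = -1, 0, 2, 0, -2/3, 0, 4/45, …
g: a_k = 4, 8, 16, 32, 64, 128, 256, …
Product ⇒ symmetric product L₀, ord ≤ 2.
∫: right-multiply L₀ by Dx.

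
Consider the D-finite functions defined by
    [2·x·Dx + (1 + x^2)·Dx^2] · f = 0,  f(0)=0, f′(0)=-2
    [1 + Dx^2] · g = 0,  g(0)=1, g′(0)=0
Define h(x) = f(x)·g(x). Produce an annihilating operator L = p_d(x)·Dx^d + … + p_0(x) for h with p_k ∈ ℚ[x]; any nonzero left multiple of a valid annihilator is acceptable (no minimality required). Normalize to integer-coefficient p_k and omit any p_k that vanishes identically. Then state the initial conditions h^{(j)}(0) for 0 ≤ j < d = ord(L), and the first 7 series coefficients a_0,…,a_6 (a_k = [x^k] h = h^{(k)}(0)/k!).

f: a_k = 0, -2, 0, 2/3, 0, -2/5, 0, …
g: a_k = 1, 0, -1/2, 0, 1/24, 0, -1/720, …
Product ⇒ symmetric product L₀, ord ≤ 4.
L = (10 + 26·x^2 + 11·x^4 + 4·x^6 + x^8) + (12·x + 20·x^3 + 12·x^5 + 4·x^7)·Dx + (12 + 32·x^2 + 18·x^4 + 8·x^6 + 2·x^8)·Dx^2 + (12·x + 20·x^3 + 12·x^5 + 4·x^7)·Dx^3 + (2 + 6·x^2 + 7·x^4 + 4·x^6 + x^8)·Dx^4  (order 4).
h: a_k = 0, -2, 0, 5/3, 0, -49/60, 0, …
ICs: h(0) = 0, h′(0) = -2, h′′(0) = 0, h′′′(0) = 10.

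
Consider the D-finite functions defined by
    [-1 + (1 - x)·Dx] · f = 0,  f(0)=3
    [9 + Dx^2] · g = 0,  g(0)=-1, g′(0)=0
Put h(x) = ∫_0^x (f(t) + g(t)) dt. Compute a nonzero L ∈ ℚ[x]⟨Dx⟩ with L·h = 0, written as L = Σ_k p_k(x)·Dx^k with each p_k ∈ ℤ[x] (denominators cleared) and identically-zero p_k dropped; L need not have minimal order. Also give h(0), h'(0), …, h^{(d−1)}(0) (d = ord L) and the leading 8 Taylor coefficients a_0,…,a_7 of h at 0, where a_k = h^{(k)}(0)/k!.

f: a_k = 3, 3, 3, 3, 3, 3, 3, 3, …
g: a_k = -1, 0, 9/2, 0, -27/8, 0, 81/80, 0, …
f+g: L₀ = lclm(L_f,L_g), ord ≤ 1+2.
Integrate: L := L₀·Dx.
L = (135 - 162·x + 81·x^2)·Dx + (-99 + 261·x - 243·x^2 + 81·x^3)·Dx^2 + (15 - 18·x + 9·x^2)·Dx^3 + (-11 + 29·x - 27·x^2 + 9·x^3)·Dx^4  (order 4).
h: a_k = 0, 2, 3/2, 5/2, 3/4, -3/40, 1/2, 321/560, …
ICs: h(0) = 0, h′(0) = 2, h′′(0) = 3, h′′′(0) = 15.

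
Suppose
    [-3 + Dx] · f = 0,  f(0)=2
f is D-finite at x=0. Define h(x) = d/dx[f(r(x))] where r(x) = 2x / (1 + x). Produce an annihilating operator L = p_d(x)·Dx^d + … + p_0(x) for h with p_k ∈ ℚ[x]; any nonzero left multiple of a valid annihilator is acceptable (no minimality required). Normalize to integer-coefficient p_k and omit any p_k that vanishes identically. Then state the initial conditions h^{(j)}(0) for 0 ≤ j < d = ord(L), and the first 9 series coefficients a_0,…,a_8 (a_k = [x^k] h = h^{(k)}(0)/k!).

f: a_k = 2, 6, 9, 9, 27/4, 81/20, 81/40, 243/280, 729/2240, …
L₀ from L_f via x↦r, Dx↦r'^{-1}Dx.
Derive L from L₀ (diff closure).
L = (4 - 2·x) + (-1 - 2·x - x^2)·Dx  (order 1).
h: a_k = 12, 48, 36, -48, -12, 288/5, -228/5, -192/35, 1836/35, …
ICs: h(0) = 12.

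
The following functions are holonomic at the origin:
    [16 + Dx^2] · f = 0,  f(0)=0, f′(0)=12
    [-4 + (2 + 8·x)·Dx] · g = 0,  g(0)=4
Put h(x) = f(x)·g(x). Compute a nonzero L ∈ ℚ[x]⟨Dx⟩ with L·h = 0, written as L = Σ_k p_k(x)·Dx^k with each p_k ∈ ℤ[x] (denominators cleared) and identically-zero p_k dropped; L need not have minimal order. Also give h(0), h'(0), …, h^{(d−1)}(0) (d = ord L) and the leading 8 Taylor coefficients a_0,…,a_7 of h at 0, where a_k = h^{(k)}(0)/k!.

L = (28 + 128·x + 256·x^2) + (-4 - 16·x)·Dx + (1 + 8·x + 16·x^2)·Dx^2  (order 2).
h: a_k = 0, 48, 96, -224, -64, -608/5, 5184/5, -62912/21, …
ICs: h(0) = 0, h′(0) = 48.

f: a_k = 0, 12, 0, -32, 0, 128/5, 0, -1024/105, …
g: a_k = 4, 8, -8, 16, -40, 112, -336, 1056, …
f·g: L₀ = L_f ⊗_s L_g, ord ≤ 2·1.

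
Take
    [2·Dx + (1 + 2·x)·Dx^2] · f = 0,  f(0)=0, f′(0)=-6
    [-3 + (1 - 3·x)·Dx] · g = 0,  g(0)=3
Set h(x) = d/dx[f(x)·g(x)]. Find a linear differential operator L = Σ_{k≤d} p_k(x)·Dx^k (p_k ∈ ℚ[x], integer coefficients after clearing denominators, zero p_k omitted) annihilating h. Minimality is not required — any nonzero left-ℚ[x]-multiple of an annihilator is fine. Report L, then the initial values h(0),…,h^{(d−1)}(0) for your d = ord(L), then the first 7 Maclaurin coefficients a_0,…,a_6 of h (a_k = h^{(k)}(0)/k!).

f: a_k = 0, -6, 6, -8, 12, -96/5, 32, …
g: a_k = 3, 9, 27, 81, 243, 729, 2187, …
L₀ := L_f ⊗_s L_g (sym. prod.), ord ≤ 2.
Differentiate: ansatz ord ≤ ord L₀ ⇒ L.
L = 24 + (5 + 30·x)·Dx + (-1 + x + 6·x^2)·Dx^2  (order 2).
h: a_k = -18, -72, -396, -1440, -5688, -99504/5, -354024/5, …
ICs: h(0) = -18, h′(0) = -72.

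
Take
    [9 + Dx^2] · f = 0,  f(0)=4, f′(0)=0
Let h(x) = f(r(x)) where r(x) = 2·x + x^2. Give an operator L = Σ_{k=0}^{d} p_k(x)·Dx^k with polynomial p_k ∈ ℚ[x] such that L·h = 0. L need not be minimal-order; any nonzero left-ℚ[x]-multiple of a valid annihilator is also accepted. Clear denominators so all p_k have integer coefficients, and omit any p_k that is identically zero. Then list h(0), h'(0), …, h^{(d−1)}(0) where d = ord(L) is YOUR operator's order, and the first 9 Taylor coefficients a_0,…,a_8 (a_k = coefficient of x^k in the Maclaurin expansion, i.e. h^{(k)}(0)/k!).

L = (36 + 108·x + 108·x^2 + 36·x^3) - Dx + (1 + x)·Dx^2  (order 2).
h: a_k = 4, 0, -72, -72, 198, 432, 324/5, -3348/5, -55431/70, …
ICs: h(0) = 4, h′(0) = 0.

f: a_k = 4, 0, -18, 0, 27/2, 0, -81/20, 0, 729/1120, …
f∘r: x↦r, Dx↦Dx/r' in L_f ⇒ L₀.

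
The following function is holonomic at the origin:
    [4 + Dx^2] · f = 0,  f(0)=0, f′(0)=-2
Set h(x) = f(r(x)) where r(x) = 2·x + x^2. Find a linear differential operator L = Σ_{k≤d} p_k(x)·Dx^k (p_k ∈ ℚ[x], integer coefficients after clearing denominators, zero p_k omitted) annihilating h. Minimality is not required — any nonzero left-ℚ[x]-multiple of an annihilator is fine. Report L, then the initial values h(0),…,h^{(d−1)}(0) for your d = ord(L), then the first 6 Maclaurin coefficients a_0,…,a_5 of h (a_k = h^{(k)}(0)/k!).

L = (16 + 48·x + 48·x^2 + 16·x^3) - Dx + (1 + x)·Dx^2  (order 2).
h: a_k = 0, -4, -2, 32/3, 16, -8/15, …
ICs: h(0) = 0, h′(0) = -4.

f: a_k = 0, -2, 0, 4/3, 0, -4/15, …
f∘r: x↦r, Dx↦Dx/r' in L_f ⇒ L₀.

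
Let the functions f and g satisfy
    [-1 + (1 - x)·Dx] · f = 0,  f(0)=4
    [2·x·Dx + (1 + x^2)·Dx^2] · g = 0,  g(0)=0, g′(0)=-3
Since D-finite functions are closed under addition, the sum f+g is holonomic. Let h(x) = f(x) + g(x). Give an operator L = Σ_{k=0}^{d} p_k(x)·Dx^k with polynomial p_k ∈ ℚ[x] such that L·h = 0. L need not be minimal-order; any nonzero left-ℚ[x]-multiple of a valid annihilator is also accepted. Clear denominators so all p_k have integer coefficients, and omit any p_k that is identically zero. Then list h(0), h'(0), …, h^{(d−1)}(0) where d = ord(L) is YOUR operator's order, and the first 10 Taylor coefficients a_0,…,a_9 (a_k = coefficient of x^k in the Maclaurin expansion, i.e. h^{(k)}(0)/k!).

L = (-2 + 8·x + 6·x^2)·Dx + (4 - 2·x + 4·x^2 + 6·x^3)·Dx^2 + (-1 + x^4)·Dx^3  (order 3).
h: a_k = 4, 1, 4, 5, 4, 17/5, 4, 31/7, 4, 11/3, …
ICs: h(0) = 4, h′(0) = 1, h′′(0) = 8.

f: a_k = 4, 4, 4, 4, 4, 4, 4, 4, 4, 4, …
g: a_k = 0, -3, 0, 1, 0, -3/5, 0, 3/7, 0, -1/3, …
Sum ⇒ L₀ = lclm(L_f,L_g) in ℚ(x)⟨Dx⟩.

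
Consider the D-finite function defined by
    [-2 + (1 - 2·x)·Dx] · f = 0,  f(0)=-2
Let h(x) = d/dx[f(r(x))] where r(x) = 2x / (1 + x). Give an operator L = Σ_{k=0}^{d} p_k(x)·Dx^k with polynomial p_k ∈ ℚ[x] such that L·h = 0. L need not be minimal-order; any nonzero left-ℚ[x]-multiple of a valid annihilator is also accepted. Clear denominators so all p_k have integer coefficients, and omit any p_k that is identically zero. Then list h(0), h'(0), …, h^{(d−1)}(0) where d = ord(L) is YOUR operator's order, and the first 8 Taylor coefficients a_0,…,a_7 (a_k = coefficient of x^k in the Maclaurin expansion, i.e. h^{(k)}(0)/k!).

L = 6 + (-1 + 3·x)·Dx  (order 1).
h: a_k = -8, -48, -216, -864, -3240, -11664, -40824, -139968, …
ICs: h(0) = -8.

f: a_k = -2, -4, -8, -16, -32, -64, -128, -256, …
Substitute x→r, Dx→(1/r')Dx; clear ⇒ L₀.
Differentiate: ansatz ord ≤ ord L₀ ⇒ L.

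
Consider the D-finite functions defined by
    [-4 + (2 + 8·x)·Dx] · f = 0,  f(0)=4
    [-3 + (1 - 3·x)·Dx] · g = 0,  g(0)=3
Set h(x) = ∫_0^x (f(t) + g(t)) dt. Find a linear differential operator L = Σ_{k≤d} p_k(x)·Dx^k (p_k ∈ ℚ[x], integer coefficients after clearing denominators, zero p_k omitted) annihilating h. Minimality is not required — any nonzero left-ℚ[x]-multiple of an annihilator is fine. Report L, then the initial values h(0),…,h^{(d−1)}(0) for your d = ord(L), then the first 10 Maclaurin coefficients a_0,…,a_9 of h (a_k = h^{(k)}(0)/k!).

L = (48 + 108·x)·Dx + (-22 - 120·x - 324·x^2)·Dx^2 + (1 + 19·x + 6·x^2 - 216·x^3)·Dx^3  (order 3).
h: a_k = 0, 7, 17/2, 19/3, 97/4, 203/5, 841/6, 1851/7, 7617/8, 5417/3, …
ICs: h(0) = 0, h′(0) = 7, h′′(0) = 17.

f: a_k = 4, 8, -8, 16, -40, 112, -336, 1056, -3432, 11440, …
g: a_k = 3, 9, 27, 81, 243, 729, 2187, 6561, 19683, 59049, …
Weyl lclm of L_f,L_g ⇒ L₀ (ord ≤ 2).
Integrate: L := L₀·Dx.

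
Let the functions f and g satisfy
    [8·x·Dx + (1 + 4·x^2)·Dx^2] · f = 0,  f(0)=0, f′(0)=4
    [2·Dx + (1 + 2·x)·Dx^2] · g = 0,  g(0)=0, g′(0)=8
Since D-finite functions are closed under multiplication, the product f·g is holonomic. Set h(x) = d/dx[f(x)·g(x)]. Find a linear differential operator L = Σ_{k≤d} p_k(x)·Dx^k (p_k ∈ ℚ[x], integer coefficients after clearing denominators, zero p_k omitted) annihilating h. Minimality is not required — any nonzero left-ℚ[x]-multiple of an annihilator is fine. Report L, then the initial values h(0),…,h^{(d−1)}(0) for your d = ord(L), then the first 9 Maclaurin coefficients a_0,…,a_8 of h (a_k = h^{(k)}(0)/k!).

f: a_k = 0, 4, 0, -16/3, 0, 64/5, 0, -256/7, 0, …
g: a_k = 0, 8, -8, 32/3, -16, 128/5, -128/3, 512/7, -128, …
Sym-product of L_f,L_g gives L₀ (≤ ord 4).
h₀' ⇒ L via d/dx closure of L₀.
L = (192 + 704·x + 2560·x^2 + 9984·x^3 + 15360·x^4 + 13312·x^5 + 4096·x^7) + (72 + 992·x + 4928·x^2 + 15488·x^3 + 34816·x^4 + 47616·x^5 + 35840·x^6 + 6144·x^7 + 14336·x^8)·Dx + (24 + 256·x + 1536·x^2 + 4992·x^3 + 11520·x^4 + 19968·x^5 + 24576·x^6 + 18432·x^7 + 6144·x^8 + 8192·x^9)·Dx^2 + (5 + 36·x + 148·x^2 + 448·x^3 + 1056·x^4 + 1920·x^5 + 2688·x^6 + 3072·x^7 + 2304·x^8 + 1024·x^9 + 1024·x^10)·Dx^3  (order 3).
h: a_k = 0, 64, -96, 0, -320/3, 13312/15, -19712/15, 0, -61952/35, …
ICs: h(0) = 0, h′(0) = 64, h′′(0) = -192.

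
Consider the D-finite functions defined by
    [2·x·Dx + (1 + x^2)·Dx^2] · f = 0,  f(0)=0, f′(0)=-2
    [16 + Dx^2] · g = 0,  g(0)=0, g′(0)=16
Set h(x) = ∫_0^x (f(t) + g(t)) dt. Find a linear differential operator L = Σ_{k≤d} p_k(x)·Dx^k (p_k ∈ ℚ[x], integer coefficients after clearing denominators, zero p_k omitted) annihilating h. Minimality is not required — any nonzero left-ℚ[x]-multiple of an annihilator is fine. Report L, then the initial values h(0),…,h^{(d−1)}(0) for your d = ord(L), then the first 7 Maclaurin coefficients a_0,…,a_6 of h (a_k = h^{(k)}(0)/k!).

L = (64·x + 704·x^3 + 256·x^5)·Dx^2 + (112 + 416·x^2 + 432·x^4 + 128·x^6)·Dx^3 + (4·x + 44·x^3 + 16·x^5)·Dx^4 + (7 + 26·x^2 + 27·x^4 + 8·x^6)·Dx^5  (order 5).
h: a_k = 0, 0, 7, 0, -21/2, 0, 253/45, …
ICs: h(0) = 0, h′(0) = 0, h′′(0) = 14, h′′′(0) = 0, h′′′′(0) = -252.

f: a_k = 0, -2, 0, 2/3, 0, -2/5, 0, …
g: a_k = 0, 16, 0, -128/3, 0, 512/15, 0, …
Sum ⇒ L₀ = lclm(L_f,L_g) in ℚ(x)⟨Dx⟩.
∫: right-multiply L₀ by Dx.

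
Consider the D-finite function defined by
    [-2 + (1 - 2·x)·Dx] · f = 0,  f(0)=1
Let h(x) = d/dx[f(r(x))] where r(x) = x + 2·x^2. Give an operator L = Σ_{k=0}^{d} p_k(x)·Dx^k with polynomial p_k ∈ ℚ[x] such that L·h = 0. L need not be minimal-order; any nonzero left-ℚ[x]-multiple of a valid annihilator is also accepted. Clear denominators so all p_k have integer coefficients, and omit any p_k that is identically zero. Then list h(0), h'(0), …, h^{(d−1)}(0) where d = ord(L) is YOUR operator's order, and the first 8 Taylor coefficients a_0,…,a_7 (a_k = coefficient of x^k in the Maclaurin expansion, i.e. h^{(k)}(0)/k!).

f: a_k = 1, 2, 4, 8, 16, 32, 64, 128, …
f∘r: x↦r, Dx↦Dx/r' in L_f ⇒ L₀.
h=h₀': d/dx-closure on L₀ ⇒ L.
L = (8 + 24·x + 48·x^2) + (-1 - 2·x + 12·x^2 + 16·x^3)·Dx  (order 1).
h: a_k = 2, 16, 72, 320, 1280, 4992, 18816, 69632, …
ICs: h(0) = 2.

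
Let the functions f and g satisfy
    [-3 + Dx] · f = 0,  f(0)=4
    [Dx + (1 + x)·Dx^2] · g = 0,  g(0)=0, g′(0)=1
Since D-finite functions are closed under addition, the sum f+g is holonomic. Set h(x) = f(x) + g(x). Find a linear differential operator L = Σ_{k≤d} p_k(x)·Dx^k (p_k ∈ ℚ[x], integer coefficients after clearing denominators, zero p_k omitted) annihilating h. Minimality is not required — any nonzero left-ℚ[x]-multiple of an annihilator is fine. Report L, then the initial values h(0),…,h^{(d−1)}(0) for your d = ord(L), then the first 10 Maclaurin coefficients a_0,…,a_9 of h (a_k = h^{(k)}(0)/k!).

f: a_k = 4, 12, 18, 18, 27/2, 81/10, 81/20, 243/140, 729/1120, 243/1120, …
g: a_k = 0, 1, -1/2, 1/3, -1/4, 1/5, -1/6, 1/7, -1/8, 1/9, …
L₀ := lclm(L_f,L_g); ord L₀ ≤ 1+2.
L = (-15 - 9·x)·Dx + (-7 - 18·x - 9·x^2)·Dx^2 + (4 + 7·x + 3·x^2)·Dx^3  (order 3).
h: a_k = 4, 13, 35/2, 55/3, 53/4, 83/10, 233/60, 263/140, 589/1120, 3307/10080, …
ICs: h(0) = 4, h′(0) = 13, h′′(0) = 35.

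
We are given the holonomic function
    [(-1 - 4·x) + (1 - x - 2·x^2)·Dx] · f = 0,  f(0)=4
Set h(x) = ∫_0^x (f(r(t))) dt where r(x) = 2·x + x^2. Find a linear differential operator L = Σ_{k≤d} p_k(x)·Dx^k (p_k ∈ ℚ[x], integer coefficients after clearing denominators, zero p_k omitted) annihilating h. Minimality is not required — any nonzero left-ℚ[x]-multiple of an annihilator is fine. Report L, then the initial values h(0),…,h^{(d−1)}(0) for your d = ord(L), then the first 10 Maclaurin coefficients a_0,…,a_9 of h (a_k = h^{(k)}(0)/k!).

f: a_k = 4, 4, 12, 20, 44, 84, 172, 340, 684, 1364, …
f∘r: x↦r, Dx↦Dx/r' in L_f ⇒ L₀.
∫: right-multiply L₀ by Dx.
L = (2 + 16·x + 8·x^2)·Dx + (-1 + 3·x + 6·x^2 + 2·x^3)·Dx^2  (order 2).
h: a_k = 0, 4, 4, 52/3, 52, 956/5, 2108/3, 18804/7, 10452, 124036/3, …
ICs: h(0) = 0, h′(0) = 4.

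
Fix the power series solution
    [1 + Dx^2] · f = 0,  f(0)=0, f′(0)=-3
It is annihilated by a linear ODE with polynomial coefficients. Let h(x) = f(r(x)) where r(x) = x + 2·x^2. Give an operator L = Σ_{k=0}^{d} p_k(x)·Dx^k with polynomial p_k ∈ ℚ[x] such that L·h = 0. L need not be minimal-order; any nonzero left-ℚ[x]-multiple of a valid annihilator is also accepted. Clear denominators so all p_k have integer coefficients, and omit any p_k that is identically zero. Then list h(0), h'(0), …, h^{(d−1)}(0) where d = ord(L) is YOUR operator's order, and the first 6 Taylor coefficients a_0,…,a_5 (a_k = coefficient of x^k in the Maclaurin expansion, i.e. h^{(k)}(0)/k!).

L = (1 + 12·x + 48·x^2 + 64·x^3) - 4·Dx + (1 + 4·x)·Dx^2  (order 2).
h: a_k = 0, -3, -6, 1/2, 3, 239/40, …
ICs: h(0) = 0, h′(0) = -3.

f: a_k = 0, -3, 0, 1/2, 0, -1/40, …
Substitute x→r, Dx→(1/r')Dx; clear ⇒ L₀.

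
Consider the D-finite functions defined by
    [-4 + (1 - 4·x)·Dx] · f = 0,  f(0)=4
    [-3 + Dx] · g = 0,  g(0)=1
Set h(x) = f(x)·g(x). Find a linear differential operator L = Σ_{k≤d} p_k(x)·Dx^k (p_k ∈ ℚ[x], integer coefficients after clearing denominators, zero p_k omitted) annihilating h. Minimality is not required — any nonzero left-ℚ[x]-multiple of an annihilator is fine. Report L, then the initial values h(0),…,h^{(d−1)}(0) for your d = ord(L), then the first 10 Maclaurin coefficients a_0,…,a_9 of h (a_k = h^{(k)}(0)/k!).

L = (7 - 12·x) + (-1 + 4·x)·Dx  (order 1).
h: a_k = 4, 28, 130, 538, 4331/2, 86701/10, 693689/20, 3884707/28, 88793407/160, 2486215639/1120, …
ICs: h(0) = 4.

f: a_k = 4, 16, 64, 256, 1024, 4096, 16384, 65536, 262144, 1048576, …
g: a_k = 1, 3, 9/2, 9/2, 27/8, 81/40, 81/80, 243/560, 729/4480, 243/4480, …
L₀ := L_f ⊗_s L_g (sym. prod.), ord ≤ 1.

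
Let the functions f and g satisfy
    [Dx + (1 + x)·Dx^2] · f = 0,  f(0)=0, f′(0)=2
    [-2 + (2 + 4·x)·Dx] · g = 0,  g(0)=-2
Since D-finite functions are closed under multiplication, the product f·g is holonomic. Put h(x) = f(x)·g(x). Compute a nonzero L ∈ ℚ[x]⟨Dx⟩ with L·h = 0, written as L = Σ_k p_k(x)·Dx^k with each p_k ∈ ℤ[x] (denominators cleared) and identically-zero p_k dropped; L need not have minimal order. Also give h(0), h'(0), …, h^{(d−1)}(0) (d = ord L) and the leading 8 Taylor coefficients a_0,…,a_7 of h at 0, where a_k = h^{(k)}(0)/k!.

L = (2 + x) + (-1 - 2·x)·Dx + (1 + 5·x + 8·x^2 + 4·x^3)·Dx^2  (order 2).
h: a_k = 0, -4, -2, 8/3, -10/3, 131/30, -121/20, 309/35, …
ICs: h(0) = 0, h′(0) = -4.

f: a_k = 0, 2, -1, 2/3, -1/2, 2/5, -1/3, 2/7, …
g: a_k = -2, -2, 1, -1, 5/4, -7/4, 21/8, -33/8, …
L₀ := L_f ⊗_s L_g (sym. prod.), ord ≤ 2.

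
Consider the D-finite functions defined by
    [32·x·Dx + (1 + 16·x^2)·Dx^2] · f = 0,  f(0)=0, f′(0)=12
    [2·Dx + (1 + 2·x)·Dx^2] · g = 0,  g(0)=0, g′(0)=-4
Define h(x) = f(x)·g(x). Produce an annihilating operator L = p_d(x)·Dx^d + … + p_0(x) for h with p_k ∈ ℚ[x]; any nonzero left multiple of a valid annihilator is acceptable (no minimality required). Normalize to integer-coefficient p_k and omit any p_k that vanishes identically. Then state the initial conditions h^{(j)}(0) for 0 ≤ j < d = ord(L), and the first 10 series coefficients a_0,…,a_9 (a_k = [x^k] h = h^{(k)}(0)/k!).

L = (2304 + 8960·x + 114688·x^2 + 552960·x^3 + 983040·x^4 + 851968·x^5 + 1048576·x^7)·Dx + (1032 + 14720·x + 111872·x^2 + 616448·x^3 + 1884160·x^4 + 3047424·x^5 + 2293760·x^6 + 1572864·x^7 + 3670016·x^8)·Dx^2 + (72 + 2512·x + 19968·x^2 + 99072·x^3 + 393216·x^4 + 1019904·x^5 + 1572864·x^6 + 1376256·x^7 + 1572864·x^8 + 2097152·x^9)·Dx^3 + (17 + 132·x + 964·x^2 + 4864·x^3 + 18432·x^4 + 55296·x^5 + 129024·x^6 + 196608·x^7 + 196608·x^8 + 262144·x^9 + 262144·x^10)·Dx^4  (order 4).
h: a_k = 0, 0, -48, 48, 192, -160, -34048/15, 11008/5, 125952/5, -2495744/105, …
ICs: h(0) = 0, h′(0) = 0, h′′(0) = -96, h′′′(0) = 288.

f: a_k = 0, 12, 0, -64, 0, 3072/5, 0, -49152/7, 0, 262144/3, …
g: a_k = 0, -4, 4, -16/3, 8, -64/5, 64/3, -256/7, 64, -1024/9, …
f·g: L₀ = L_f ⊗_s L_g, ord ≤ 2·2.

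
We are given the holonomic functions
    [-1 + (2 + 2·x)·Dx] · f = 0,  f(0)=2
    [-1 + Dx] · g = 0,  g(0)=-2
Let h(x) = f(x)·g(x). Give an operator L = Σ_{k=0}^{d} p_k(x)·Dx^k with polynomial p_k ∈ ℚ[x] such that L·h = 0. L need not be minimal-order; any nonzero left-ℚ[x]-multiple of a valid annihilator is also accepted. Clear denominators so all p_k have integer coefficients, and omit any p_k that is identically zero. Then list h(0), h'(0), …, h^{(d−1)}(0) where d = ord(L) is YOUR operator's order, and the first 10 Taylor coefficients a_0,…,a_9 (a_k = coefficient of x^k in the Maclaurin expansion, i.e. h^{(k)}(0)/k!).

f: a_k = 2, 1, -1/4, 1/8, -5/64, 7/128, -21/512, 33/1024, -429/16384, 715/32768, …
g: a_k = -2, -2, -1, -1/3, -1/12, -1/60, -1/360, -1/2520, -1/20160, -1/181440, …
h₀=f·g: eliminate ⇒ L₀, order ≤ 1·1.
L = (-3 - 2·x) + (2 + 2·x)·Dx  (order 1).
h: a_k = -4, -6, -7/2, -17/12, -11/32, -107/960, 89/11520, -1123/53760, 39551/2580480, -88853/6635520, …
ICs: h(0) = -4.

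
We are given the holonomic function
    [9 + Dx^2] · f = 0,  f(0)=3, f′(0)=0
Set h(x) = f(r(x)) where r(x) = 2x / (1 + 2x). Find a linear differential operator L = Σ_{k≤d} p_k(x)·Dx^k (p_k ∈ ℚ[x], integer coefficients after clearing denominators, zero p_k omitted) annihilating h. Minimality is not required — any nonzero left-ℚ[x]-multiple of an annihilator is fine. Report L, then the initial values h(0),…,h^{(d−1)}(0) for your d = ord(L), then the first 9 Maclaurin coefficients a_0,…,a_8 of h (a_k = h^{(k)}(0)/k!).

f: a_k = 3, 0, -27/2, 0, 81/8, 0, -243/80, 0, 2187/4480, …
L₀ from L_f via x↦r, Dx↦r'^{-1}Dx.
L = 36 + (4 + 24·x + 48·x^2 + 32·x^3)·Dx + (1 + 8·x + 24·x^2 + 32·x^3 + 16·x^4)·Dx^2  (order 2).
h: a_k = 3, 0, -54, 216, -486, 432, 9828/5, -66096/5, 1761318/35, …
ICs: h(0) = 3, h′(0) = 0.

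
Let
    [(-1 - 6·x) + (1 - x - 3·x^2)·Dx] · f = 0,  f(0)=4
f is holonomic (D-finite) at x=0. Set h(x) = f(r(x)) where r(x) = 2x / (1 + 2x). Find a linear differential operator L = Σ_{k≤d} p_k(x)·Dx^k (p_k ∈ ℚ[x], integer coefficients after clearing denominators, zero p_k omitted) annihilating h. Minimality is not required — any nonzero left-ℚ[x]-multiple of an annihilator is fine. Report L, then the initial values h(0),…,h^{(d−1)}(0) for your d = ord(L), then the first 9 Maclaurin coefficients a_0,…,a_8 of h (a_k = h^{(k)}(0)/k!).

L = (2 + 28·x) + (-1 - 4·x + 8·x^2 + 24·x^3)·Dx  (order 1).
h: a_k = 4, 8, 48, 0, 576, -1152, 9216, -32256, 175104, …
ICs: h(0) = 4.

f: a_k = 4, 4, 16, 28, 76, 160, 388, 868, 2032, …
h₀=f(r): pull back L_f along r ⇒ L₀.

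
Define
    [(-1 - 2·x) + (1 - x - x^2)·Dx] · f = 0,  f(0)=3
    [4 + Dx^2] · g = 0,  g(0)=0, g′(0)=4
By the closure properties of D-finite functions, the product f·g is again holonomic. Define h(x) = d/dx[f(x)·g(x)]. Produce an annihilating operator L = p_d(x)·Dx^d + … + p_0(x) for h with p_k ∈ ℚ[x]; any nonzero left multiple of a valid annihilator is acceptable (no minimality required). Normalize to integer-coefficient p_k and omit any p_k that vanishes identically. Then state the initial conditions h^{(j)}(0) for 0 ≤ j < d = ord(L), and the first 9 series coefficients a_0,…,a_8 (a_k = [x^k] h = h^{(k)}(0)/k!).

f: a_k = 3, 3, 6, 9, 15, 24, 39, 63, 102, …
g: a_k = 0, 4, 0, -8/3, 0, 8/15, 0, -16/315, 0, …
L₀ := L_f ⊗_s L_g (sym. prod.), ord ≤ 2.
h₀' ⇒ L via d/dx closure of L₀.
L = (-6 - 16·x - 8·x^2 + 16·x^3 + 8·x^4) + (-1 + 2·x + 12·x^2 + 8·x^3)·Dx + (1 - 3·x - x^2 + 4·x^3 + 2·x^4)·Dx^2  (order 2).
h: a_k = 12, 24, 48, 112, 228, 2208/5, 2500/3, 161824/105, 8416/3, …
ICs: h(0) = 12, h′(0) = 24.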